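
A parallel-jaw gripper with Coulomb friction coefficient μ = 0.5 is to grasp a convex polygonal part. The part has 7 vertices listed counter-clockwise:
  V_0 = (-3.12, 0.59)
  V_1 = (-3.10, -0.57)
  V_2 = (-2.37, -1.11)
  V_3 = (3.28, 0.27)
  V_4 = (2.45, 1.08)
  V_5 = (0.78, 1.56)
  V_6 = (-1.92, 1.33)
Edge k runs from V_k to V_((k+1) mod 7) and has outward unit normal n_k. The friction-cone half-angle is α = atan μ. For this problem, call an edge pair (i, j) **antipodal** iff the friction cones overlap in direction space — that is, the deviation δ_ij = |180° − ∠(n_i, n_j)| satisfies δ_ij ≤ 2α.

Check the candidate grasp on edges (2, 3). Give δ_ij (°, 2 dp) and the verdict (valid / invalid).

α = atan 0.5 = 26.57°;  2α = 53.13°
edge 2: e_2 = (+5.65, +1.38);  n_2 = (+0.2373, -0.9714)
edge 3: e_3 = (-0.83, +0.81);  n_3 = (+0.6984, +0.7157)
∠(n_2, n_3) = 121.97°
δ = |180° − 121.97°| = 58.03°
58.03° > 2α = 53.13°  →  invalid

δ = 58.03°, invalid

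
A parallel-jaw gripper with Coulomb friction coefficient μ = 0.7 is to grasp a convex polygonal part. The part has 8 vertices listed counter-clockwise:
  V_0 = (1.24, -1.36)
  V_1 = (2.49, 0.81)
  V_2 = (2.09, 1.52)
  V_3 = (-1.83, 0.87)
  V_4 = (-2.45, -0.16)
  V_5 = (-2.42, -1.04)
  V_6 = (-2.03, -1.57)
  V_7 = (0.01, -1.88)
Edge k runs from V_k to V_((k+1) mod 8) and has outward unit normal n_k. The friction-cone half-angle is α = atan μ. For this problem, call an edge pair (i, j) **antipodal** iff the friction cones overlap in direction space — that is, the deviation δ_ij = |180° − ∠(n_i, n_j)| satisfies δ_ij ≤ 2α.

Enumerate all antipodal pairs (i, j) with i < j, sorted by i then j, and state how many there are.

α = atan 0.7 = 34.99°;  2α = 69.98°
n_0 = (+0.8665, -0.4991)
n_1 = (+0.8712, +0.4908)
n_2 = (-0.1636, +0.9865)
n_3 = (-0.8568, +0.5157)
n_4 = (-0.9994, -0.0341)
n_5 = (-0.8054, -0.5927)
n_6 = (-0.1502, -0.9887)
n_7 = (+0.3894, -0.9211)
  (0,1): δ = 120.66°  ·
  (0,2): δ = 50.64°  ✓
  (0,3): δ = 1.10°  ✓
  (0,4): δ = 31.90°  ✓
  (0,5): δ = 66.29°  ✓
  (0,6): δ = 111.30°  ·
  (0,7): δ = 142.86°  ·
  (1,2): δ = 109.98°  ·
  (1,3): δ = 60.44°  ✓
  (1,4): δ = 27.44°  ✓
  (1,5): δ = 6.95°  ✓
  (1,6): δ = 51.96°  ✓
  (1,7): δ = 83.52°  ·
  (2,3): δ = 130.46°  ·
  (2,4): δ = 97.46°  ·
  (2,5): δ = 63.07°  ✓
  (2,6): δ = 18.06°  ✓
  (2,7): δ = 13.50°  ✓
  (3,4): δ = 147.00°  ·
  (3,5): δ = 112.61°  ·
  (3,6): δ = 67.60°  ✓
  (3,7): δ = 36.04°  ✓
  (4,5): δ = 145.61°  ·
  (4,6): δ = 100.59°  ·
  (4,7): δ = 69.04°  ✓
  (5,6): δ = 134.99°  ·
  (5,7): δ = 103.43°  ·
  (6,7): δ = 148.44°  ·
antipodal pairs: 14

count = 14; pairs: (0,2), (0,3), (0,4), (0,5), (1,3), (1,4), (1,5), (1,6), (2,5), (2,6), (2,7), (3,6), (3,7), (4,7)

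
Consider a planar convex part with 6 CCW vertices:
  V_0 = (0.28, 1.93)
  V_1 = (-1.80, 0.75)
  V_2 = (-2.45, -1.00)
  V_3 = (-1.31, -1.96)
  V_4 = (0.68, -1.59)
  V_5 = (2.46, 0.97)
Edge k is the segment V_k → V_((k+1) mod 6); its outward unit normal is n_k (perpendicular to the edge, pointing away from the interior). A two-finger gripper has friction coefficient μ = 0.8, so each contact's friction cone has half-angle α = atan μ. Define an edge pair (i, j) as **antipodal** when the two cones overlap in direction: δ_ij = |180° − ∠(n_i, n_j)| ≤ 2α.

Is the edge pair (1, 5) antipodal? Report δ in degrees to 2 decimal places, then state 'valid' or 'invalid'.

δ = 86.61°, invalid

α = atan 0.8 = 38.66°;  2α = 77.32°
edge 1: e_1 = (-0.65, -1.75);  n_1 = (-0.9374, +0.3482)
edge 5: e_5 = (-2.18, +0.96);  n_5 = (+0.4030, +0.9152)
∠(n_1, n_5) = 93.39°
δ = |180° − 93.39°| = 86.61°
86.61° > 2α = 77.32°  →  invalid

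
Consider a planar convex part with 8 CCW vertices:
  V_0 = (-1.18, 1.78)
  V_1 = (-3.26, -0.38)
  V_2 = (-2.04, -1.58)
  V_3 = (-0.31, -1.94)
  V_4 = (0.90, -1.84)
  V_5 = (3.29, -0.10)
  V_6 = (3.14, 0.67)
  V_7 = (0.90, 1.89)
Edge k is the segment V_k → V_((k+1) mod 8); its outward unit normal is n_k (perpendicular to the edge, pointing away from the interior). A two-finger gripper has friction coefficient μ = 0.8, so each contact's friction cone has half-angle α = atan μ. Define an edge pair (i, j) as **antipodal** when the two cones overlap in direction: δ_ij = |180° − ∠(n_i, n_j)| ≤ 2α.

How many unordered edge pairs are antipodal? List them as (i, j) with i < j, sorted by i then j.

count = 14; pairs: (0,2), (0,3), (0,4), (0,5), (1,5), (1,6), (1,7), (2,5), (2,6), (2,7), (3,6), (3,7), (4,6), (4,7)

α = atan 0.8 = 38.66°;  2α = 77.32°
n_0 = (-0.7203, +0.6936)
n_1 = (-0.7012, -0.7129)
n_2 = (-0.2037, -0.9790)
n_3 = (+0.0824, -0.9966)
n_4 = (+0.5886, -0.8084)
n_5 = (+0.9815, +0.1912)
n_6 = (+0.4783, +0.8782)
n_7 = (-0.0528, +0.9986)
  (0,1): δ = 90.61°  ·
  (0,2): δ = 57.84°  ✓
  (0,3): δ = 41.36°  ✓
  (0,4): δ = 10.03°  ✓
  (0,5): δ = 54.94°  ✓
  (0,6): δ = 105.34°  ·
  (0,7): δ = 136.95°  ·
  (1,2): δ = 147.23°  ·
  (1,3): δ = 130.75°  ·
  (1,4): δ = 99.42°  ·
  (1,5): δ = 34.45°  ✓
  (1,6): δ = 15.95°  ✓
  (1,7): δ = 47.55°  ✓
  (2,3): δ = 163.52°  ·
  (2,4): δ = 132.19°  ·
  (2,5): δ = 67.22°  ✓
  (2,6): δ = 16.82°  ✓
  (2,7): δ = 14.78°  ✓
  (3,4): δ = 148.67°  ·
  (3,5): δ = 83.70°  ·
  (3,6): δ = 33.30°  ✓
  (3,7): δ = 1.70°  ✓
  (4,5): δ = 115.03°  ·
  (4,6): δ = 64.63°  ✓
  (4,7): δ = 33.03°  ✓
  (5,6): δ = 129.60°  ·
  (5,7): δ = 98.00°  ·
  (6,7): δ = 148.40°  ·
antipodal pairs: 14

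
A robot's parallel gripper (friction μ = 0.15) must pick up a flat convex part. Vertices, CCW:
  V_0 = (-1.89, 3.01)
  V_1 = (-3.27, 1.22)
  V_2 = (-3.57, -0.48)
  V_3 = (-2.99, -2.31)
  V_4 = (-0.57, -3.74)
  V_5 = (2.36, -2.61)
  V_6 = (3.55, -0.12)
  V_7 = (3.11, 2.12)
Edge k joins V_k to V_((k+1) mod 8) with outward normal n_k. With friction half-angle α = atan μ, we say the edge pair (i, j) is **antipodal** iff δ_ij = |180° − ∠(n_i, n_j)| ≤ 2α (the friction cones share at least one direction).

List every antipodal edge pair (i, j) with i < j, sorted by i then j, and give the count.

count = 3; pairs: (0,5), (1,5), (2,6)

α = atan 0.15 = 8.53°;  2α = 17.06°
n_0 = (-0.7920, +0.6106)
n_1 = (-0.9848, +0.1738)
n_2 = (-0.9533, -0.3021)
n_3 = (-0.5087, -0.8609)
n_4 = (+0.3598, -0.9330)
n_5 = (+0.9023, -0.4312)
n_6 = (+0.9812, +0.1927)
n_7 = (+0.1752, +0.9845)
  (0,1): δ = 152.38°  ·
  (0,2): δ = 124.78°  ·
  (0,3): δ = 82.95°  ·
  (0,4): δ = 31.28°  ·
  (0,5): δ = 12.09°  ✓
  (0,6): δ = 48.74°  ·
  (0,7): δ = 117.54°  ·
  (1,2): δ = 152.41°  ·
  (1,3): δ = 110.57°  ·
  (1,4): δ = 58.90°  ·
  (1,5): δ = 15.54°  ✓
  (1,6): δ = 21.12°  ·
  (1,7): δ = 89.92°  ·
  (2,3): δ = 138.16°  ·
  (2,4): δ = 86.50°  ·
  (2,5): δ = 43.13°  ·
  (2,6): δ = 6.47°  ✓
  (2,7): δ = 62.32°  ·
  (3,4): δ = 128.33°  ·
  (3,5): δ = 84.96°  ·
  (3,6): δ = 48.31°  ·
  (3,7): δ = 20.49°  ·
  (4,5): δ = 136.63°  ·
  (4,6): δ = 99.98°  ·
  (4,7): δ = 31.18°  ·
  (5,6): δ = 143.34°  ·
  (5,7): δ = 74.55°  ·
  (6,7): δ = 111.21°  ·
antipodal pairs: 3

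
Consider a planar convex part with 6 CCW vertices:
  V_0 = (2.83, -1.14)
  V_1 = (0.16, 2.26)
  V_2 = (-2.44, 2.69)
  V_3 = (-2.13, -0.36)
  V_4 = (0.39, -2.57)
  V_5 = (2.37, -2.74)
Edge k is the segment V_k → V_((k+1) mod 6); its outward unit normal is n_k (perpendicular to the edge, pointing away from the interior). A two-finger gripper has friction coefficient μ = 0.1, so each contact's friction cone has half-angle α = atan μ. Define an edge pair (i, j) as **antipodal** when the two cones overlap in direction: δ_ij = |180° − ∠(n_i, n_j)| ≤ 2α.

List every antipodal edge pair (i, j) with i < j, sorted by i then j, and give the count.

count = 2; pairs: (0,3), (1,4)

α = atan 0.1 = 5.71°;  2α = 11.42°
n_0 = (+0.7865, +0.6176)
n_1 = (+0.1632, +0.9866)
n_2 = (-0.9949, -0.1011)
n_3 = (-0.6593, -0.7518)
n_4 = (-0.0855, -0.9963)
n_5 = (+0.9611, -0.2763)
  (0,1): δ = 137.53°  ·
  (0,2): δ = 32.34°  ·
  (0,3): δ = 10.61°  ✓
  (0,4): δ = 46.95°  ·
  (0,5): δ = 125.82°  ·
  (1,2): δ = 74.81°  ·
  (1,3): δ = 31.86°  ·
  (1,4): δ = 4.48°  ✓
  (1,5): δ = 83.35°  ·
  (2,3): δ = 137.05°  ·
  (2,4): δ = 100.71°  ·
  (2,5): δ = 21.84°  ·
  (3,4): δ = 143.66°  ·
  (3,5): δ = 64.79°  ·
  (4,5): δ = 101.13°  ·
antipodal pairs: 2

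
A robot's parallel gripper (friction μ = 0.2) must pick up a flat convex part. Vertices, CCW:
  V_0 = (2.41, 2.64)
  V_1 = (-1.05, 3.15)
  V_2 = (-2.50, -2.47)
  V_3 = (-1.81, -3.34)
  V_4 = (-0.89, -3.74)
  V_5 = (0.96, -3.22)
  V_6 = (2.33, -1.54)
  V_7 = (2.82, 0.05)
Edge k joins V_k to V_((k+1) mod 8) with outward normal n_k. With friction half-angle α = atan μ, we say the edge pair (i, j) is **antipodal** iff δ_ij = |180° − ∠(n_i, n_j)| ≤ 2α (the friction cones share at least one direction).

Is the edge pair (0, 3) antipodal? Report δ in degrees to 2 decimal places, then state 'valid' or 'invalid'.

α = atan 0.2 = 11.31°;  2α = 22.62°
edge 0: e_0 = (-3.46, +0.51);  n_0 = (+0.1458, +0.9893)
edge 3: e_3 = (+0.92, -0.40);  n_3 = (-0.3987, -0.9171)
∠(n_0, n_3) = 164.89°
δ = |180° − 164.89°| = 15.11°
15.11° ≤ 2α = 22.62°  →  valid

δ = 15.11°, valid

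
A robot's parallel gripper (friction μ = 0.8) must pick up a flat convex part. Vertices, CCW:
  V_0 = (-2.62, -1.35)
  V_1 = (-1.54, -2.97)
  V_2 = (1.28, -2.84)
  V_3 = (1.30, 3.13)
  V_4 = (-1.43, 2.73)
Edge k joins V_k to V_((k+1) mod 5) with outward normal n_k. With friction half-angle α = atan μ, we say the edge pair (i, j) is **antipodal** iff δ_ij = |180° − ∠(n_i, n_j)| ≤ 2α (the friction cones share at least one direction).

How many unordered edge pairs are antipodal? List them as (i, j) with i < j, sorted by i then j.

α = atan 0.8 = 38.66°;  2α = 77.32°
n_0 = (-0.8321, -0.5547)
n_1 = (+0.0461, -0.9989)
n_2 = (+1.0000, -0.0034)
n_3 = (-0.1450, +0.9894)
n_4 = (-0.9600, +0.2800)
  (0,1): δ = 121.05°  ·
  (0,2): δ = 33.88°  ✓
  (0,3): δ = 64.65°  ✓
  (0,4): δ = 130.05°  ·
  (1,2): δ = 92.83°  ·
  (1,3): δ = 5.70°  ✓
  (1,4): δ = 71.10°  ✓
  (2,3): δ = 81.47°  ·
  (2,4): δ = 16.07°  ✓
  (3,4): δ = 114.60°  ·
antipodal pairs: 5

count = 5; pairs: (0,2), (0,3), (1,3), (1,4), (2,4)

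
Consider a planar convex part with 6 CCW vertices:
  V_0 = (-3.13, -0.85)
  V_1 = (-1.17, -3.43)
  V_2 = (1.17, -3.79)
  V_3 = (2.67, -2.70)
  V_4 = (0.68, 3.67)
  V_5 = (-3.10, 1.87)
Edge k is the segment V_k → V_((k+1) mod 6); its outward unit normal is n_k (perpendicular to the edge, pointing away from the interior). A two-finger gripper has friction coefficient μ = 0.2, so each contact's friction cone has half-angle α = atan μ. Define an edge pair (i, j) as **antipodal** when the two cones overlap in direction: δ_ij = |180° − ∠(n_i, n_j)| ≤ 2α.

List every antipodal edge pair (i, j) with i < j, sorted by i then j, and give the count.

count = 3; pairs: (0,3), (2,4), (3,5)

α = atan 0.2 = 11.31°;  2α = 22.62°
n_0 = (-0.7963, -0.6049)
n_1 = (-0.1521, -0.9884)
n_2 = (+0.5879, -0.8090)
n_3 = (+0.9545, +0.2982)
n_4 = (-0.4299, +0.9029)
n_5 = (-0.9999, +0.0110)
  (0,1): δ = 135.97°  ·
  (0,2): δ = 91.22°  ·
  (0,3): δ = 19.87°  ✓
  (0,4): δ = 78.24°  ·
  (0,5): δ = 142.14°  ·
  (1,2): δ = 135.25°  ·
  (1,3): δ = 63.90°  ·
  (1,4): δ = 34.21°  ·
  (1,5): δ = 98.11°  ·
  (2,3): δ = 108.66°  ·
  (2,4): δ = 10.54°  ✓
  (2,5): δ = 53.36°  ·
  (3,4): δ = 81.89°  ·
  (3,5): δ = 17.98°  ✓
  (4,5): δ = 116.10°  ·
antipodal pairs: 3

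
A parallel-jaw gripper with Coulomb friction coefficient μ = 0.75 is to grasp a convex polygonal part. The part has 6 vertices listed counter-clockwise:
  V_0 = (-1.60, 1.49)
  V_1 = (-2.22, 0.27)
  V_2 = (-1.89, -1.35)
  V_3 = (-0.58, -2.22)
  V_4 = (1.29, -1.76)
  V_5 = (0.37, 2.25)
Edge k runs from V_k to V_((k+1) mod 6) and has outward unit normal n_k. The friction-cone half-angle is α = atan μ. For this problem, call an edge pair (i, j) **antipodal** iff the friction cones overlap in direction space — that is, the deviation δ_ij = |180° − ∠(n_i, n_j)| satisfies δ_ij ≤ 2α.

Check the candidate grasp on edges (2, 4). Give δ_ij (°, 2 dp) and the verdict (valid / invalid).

δ = 43.49°, valid

α = atan 0.75 = 36.87°;  2α = 73.74°
edge 2: e_2 = (+1.31, -0.87);  n_2 = (-0.5532, -0.8330)
edge 4: e_4 = (-0.92, +4.01);  n_4 = (+0.9747, +0.2236)
∠(n_2, n_4) = 136.51°
δ = |180° − 136.51°| = 43.49°
43.49° ≤ 2α = 73.74°  →  valid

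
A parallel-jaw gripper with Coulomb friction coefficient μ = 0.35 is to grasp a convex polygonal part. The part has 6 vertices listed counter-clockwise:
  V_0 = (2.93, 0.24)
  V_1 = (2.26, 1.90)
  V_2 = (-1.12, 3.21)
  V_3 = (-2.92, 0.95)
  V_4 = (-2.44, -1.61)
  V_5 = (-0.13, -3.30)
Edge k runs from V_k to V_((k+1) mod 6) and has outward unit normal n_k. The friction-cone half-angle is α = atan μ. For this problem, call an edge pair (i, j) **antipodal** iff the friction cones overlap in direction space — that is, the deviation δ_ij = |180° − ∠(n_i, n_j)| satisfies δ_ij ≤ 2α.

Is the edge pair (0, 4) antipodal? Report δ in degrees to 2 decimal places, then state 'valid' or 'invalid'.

α = atan 0.35 = 19.29°;  2α = 38.58°
edge 0: e_0 = (-0.67, +1.66);  n_0 = (+0.9273, +0.3743)
edge 4: e_4 = (+2.31, -1.69);  n_4 = (-0.5905, -0.8071)
∠(n_0, n_4) = 148.17°
δ = |180° − 148.17°| = 31.83°
31.83° ≤ 2α = 38.58°  →  valid

δ = 31.83°, valid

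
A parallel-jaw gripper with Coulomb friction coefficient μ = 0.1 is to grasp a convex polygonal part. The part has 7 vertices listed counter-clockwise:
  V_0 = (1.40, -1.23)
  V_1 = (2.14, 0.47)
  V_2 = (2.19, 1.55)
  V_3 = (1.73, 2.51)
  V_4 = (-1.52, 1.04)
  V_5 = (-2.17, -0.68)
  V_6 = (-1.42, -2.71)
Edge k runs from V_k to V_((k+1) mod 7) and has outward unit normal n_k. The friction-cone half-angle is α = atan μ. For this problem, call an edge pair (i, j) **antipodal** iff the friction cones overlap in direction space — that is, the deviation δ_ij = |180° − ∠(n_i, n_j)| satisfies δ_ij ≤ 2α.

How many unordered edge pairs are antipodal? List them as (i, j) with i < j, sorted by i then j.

count = 3; pairs: (0,4), (2,5), (3,6)

α = atan 0.1 = 5.71°;  2α = 11.42°
n_0 = (+0.9169, -0.3991)
n_1 = (+0.9989, -0.0462)
n_2 = (+0.9018, +0.4321)
n_3 = (-0.4121, +0.9111)
n_4 = (-0.9354, +0.3535)
n_5 = (-0.9380, -0.3466)
n_6 = (+0.4647, -0.8855)
  (0,1): δ = 159.13°  ·
  (0,2): δ = 130.87°  ·
  (0,3): δ = 42.14°  ·
  (0,4): δ = 2.82°  ✓
  (0,5): δ = 43.80°  ·
  (0,6): δ = 141.21°  ·
  (1,2): δ = 151.75°  ·
  (1,3): δ = 63.01°  ·
  (1,4): δ = 18.05°  ·
  (1,5): δ = 22.93°  ·
  (1,6): δ = 120.34°  ·
  (2,3): δ = 91.26°  ·
  (2,4): δ = 46.30°  ·
  (2,5): δ = 5.33°  ✓
  (2,6): δ = 92.09°  ·
  (3,4): δ = 135.04°  ·
  (3,5): δ = 94.06°  ·
  (3,6): δ = 3.35°  ✓
  (4,5): δ = 139.02°  ·
  (4,6): δ = 41.61°  ·
  (5,6): δ = 82.59°  ·
antipodal pairs: 3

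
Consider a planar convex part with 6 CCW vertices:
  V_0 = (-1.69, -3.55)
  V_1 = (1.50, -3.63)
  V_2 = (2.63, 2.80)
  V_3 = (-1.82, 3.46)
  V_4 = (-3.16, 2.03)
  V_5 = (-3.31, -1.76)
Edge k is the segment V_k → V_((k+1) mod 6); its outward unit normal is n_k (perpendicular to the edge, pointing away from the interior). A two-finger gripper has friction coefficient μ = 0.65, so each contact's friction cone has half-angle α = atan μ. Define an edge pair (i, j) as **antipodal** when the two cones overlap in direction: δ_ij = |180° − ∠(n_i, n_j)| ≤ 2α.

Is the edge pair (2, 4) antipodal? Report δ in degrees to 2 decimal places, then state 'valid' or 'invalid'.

δ = 83.83°, invalid

α = atan 0.65 = 33.02°;  2α = 66.05°
edge 2: e_2 = (-4.45, +0.66);  n_2 = (+0.1467, +0.9892)
edge 4: e_4 = (-0.15, -3.79);  n_4 = (-0.9992, +0.0395)
∠(n_2, n_4) = 96.17°
δ = |180° − 96.17°| = 83.83°
83.83° > 2α = 66.05°  →  invalid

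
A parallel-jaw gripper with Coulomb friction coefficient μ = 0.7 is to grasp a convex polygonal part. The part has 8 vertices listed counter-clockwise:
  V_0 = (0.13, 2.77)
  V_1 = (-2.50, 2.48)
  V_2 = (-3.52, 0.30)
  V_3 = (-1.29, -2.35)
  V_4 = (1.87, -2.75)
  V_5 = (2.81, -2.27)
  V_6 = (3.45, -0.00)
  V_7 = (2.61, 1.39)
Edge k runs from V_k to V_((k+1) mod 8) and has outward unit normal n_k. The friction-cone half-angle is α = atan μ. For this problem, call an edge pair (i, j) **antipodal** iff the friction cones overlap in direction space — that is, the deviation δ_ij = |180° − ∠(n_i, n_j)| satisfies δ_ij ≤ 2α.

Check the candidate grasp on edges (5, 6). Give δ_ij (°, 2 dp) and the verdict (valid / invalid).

δ = 133.11°, invalid

α = atan 0.7 = 34.99°;  2α = 69.98°
edge 5: e_5 = (+0.64, +2.27);  n_5 = (+0.9625, -0.2714)
edge 6: e_6 = (-0.84, +1.39);  n_6 = (+0.8559, +0.5172)
∠(n_5, n_6) = 46.89°
δ = |180° − 46.89°| = 133.11°
133.11° > 2α = 69.98°  →  invalid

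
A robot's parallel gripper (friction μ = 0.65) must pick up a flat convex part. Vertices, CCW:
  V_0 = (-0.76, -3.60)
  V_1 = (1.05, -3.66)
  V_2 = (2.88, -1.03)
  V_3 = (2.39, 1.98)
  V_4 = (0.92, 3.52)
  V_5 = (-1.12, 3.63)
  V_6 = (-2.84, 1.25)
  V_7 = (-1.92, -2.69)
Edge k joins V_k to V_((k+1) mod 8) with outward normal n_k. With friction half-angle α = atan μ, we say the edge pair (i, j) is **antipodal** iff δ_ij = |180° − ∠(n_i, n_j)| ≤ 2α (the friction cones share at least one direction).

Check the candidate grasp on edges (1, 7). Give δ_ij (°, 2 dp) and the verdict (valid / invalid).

δ = 86.72°, invalid

α = atan 0.65 = 33.02°;  2α = 66.05°
edge 1: e_1 = (+1.83, +2.63);  n_1 = (+0.8208, -0.5712)
edge 7: e_7 = (+1.16, -0.91);  n_7 = (-0.6172, -0.7868)
∠(n_1, n_7) = 93.28°
δ = |180° − 93.28°| = 86.72°
86.72° > 2α = 66.05°  →  invalid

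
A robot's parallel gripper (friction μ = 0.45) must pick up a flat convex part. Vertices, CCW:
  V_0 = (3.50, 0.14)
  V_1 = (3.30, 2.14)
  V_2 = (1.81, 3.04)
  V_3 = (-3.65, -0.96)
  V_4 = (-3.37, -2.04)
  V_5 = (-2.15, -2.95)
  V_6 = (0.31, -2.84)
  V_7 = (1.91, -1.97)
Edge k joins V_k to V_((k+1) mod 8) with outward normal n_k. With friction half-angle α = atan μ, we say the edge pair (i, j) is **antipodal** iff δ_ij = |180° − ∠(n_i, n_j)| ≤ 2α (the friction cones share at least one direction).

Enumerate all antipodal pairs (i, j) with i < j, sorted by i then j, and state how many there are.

count = 8; pairs: (0,3), (0,4), (1,3), (1,4), (1,5), (2,5), (2,6), (2,7)

α = atan 0.45 = 24.23°;  2α = 48.46°
n_0 = (+0.9950, +0.0995)
n_1 = (+0.5170, +0.8560)
n_2 = (-0.5910, +0.8067)
n_3 = (-0.9680, -0.2510)
n_4 = (-0.5979, -0.8016)
n_5 = (+0.0447, -0.9990)
n_6 = (+0.4777, -0.8785)
n_7 = (+0.7986, -0.6018)
  (0,1): δ = 126.84°  ·
  (0,2): δ = 59.48°  ·
  (0,3): δ = 8.82°  ✓
  (0,4): δ = 47.57°  ✓
  (0,5): δ = 86.85°  ·
  (0,6): δ = 112.82°  ·
  (0,7): δ = 137.29°  ·
  (1,2): δ = 112.64°  ·
  (1,3): δ = 44.33°  ✓
  (1,4): δ = 5.59°  ✓
  (1,5): δ = 33.69°  ✓
  (1,6): δ = 59.67°  ·
  (1,7): δ = 84.13°  ·
  (2,3): δ = 111.69°  ·
  (2,4): δ = 72.95°  ·
  (2,5): δ = 33.67°  ✓
  (2,6): δ = 7.69°  ✓
  (2,7): δ = 16.77°  ✓
  (3,4): δ = 141.25°  ·
  (3,5): δ = 101.97°  ·
  (3,6): δ = 76.00°  ·
  (3,7): δ = 51.53°  ·
  (4,5): δ = 140.72°  ·
  (4,6): δ = 114.75°  ·
  (4,7): δ = 90.28°  ·
  (5,6): δ = 154.03°  ·
  (5,7): δ = 129.56°  ·
  (6,7): δ = 155.54°  ·
antipodal pairs: 8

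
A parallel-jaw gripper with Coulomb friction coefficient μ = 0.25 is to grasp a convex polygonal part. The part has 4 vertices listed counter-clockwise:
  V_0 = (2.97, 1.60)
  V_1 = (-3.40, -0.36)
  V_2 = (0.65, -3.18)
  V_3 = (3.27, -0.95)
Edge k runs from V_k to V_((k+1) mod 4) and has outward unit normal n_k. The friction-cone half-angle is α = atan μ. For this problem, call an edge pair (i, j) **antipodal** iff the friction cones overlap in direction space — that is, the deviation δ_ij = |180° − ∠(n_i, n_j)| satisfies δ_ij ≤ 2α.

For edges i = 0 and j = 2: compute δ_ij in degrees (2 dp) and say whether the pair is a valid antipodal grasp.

δ = 23.30°, valid

α = atan 0.25 = 14.04°;  2α = 28.07°
edge 0: e_0 = (-6.37, -1.96);  n_0 = (-0.2941, +0.9558)
edge 2: e_2 = (+2.62, +2.23);  n_2 = (+0.6482, -0.7615)
∠(n_0, n_2) = 156.70°
δ = |180° − 156.70°| = 23.30°
23.30° ≤ 2α = 28.07°  →  valid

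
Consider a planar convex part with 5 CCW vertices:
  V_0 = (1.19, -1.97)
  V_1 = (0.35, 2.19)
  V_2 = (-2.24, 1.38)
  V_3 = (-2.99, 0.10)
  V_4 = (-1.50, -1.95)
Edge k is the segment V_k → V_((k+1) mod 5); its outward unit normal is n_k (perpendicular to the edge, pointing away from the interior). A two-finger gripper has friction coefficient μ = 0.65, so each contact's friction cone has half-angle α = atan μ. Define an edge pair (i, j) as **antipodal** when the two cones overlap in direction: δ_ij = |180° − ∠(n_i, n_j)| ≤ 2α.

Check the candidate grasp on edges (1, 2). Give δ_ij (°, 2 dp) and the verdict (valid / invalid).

α = atan 0.65 = 33.02°;  2α = 66.05°
edge 1: e_1 = (-2.59, -0.81);  n_1 = (-0.2985, +0.9544)
edge 2: e_2 = (-0.75, -1.28);  n_2 = (-0.8628, +0.5055)
∠(n_1, n_2) = 42.27°
δ = |180° − 42.27°| = 137.73°
137.73° > 2α = 66.05°  →  invalid

δ = 137.73°, invalid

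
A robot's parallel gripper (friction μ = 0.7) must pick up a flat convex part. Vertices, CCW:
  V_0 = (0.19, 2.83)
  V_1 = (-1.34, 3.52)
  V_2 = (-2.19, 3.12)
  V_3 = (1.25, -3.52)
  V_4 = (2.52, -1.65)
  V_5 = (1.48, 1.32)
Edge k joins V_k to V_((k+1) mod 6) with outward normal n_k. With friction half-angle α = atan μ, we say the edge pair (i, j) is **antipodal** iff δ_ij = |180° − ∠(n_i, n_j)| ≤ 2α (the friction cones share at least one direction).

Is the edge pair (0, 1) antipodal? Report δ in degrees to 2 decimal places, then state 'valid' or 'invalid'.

δ = 130.52°, invalid

α = atan 0.7 = 34.99°;  2α = 69.98°
edge 0: e_0 = (-1.53, +0.69);  n_0 = (+0.4111, +0.9116)
edge 1: e_1 = (-0.85, -0.40);  n_1 = (-0.4258, +0.9048)
∠(n_0, n_1) = 49.48°
δ = |180° − 49.48°| = 130.52°
130.52° > 2α = 69.98°  →  invalid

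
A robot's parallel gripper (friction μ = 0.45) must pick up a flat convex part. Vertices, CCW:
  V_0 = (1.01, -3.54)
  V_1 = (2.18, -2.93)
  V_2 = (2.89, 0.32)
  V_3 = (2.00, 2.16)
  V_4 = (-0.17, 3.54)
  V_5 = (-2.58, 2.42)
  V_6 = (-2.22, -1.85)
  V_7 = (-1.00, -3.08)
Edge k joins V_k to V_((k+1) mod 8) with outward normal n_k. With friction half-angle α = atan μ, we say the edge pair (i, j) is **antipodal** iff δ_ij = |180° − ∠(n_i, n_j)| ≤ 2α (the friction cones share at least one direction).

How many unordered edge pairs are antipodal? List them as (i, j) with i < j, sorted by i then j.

count = 7; pairs: (0,4), (1,5), (2,5), (2,6), (3,6), (3,7), (4,7)

α = atan 0.45 = 24.23°;  2α = 48.46°
n_0 = (+0.4623, -0.8867)
n_1 = (+0.9770, -0.2134)
n_2 = (+0.9002, +0.4354)
n_3 = (+0.5366, +0.8438)
n_4 = (-0.4214, +0.9069)
n_5 = (-0.9965, -0.0840)
n_6 = (-0.7100, -0.7042)
n_7 = (-0.2231, -0.9748)
  (0,1): δ = 129.86°  ·
  (0,2): δ = 91.72°  ·
  (0,3): δ = 59.99°  ·
  (0,4): δ = 2.61°  ✓
  (0,5): δ = 67.28°  ·
  (0,6): δ = 107.23°  ·
  (0,7): δ = 139.57°  ·
  (1,2): δ = 141.86°  ·
  (1,3): δ = 110.13°  ·
  (1,4): δ = 52.75°  ·
  (1,5): δ = 17.14°  ✓
  (1,6): δ = 57.09°  ·
  (1,7): δ = 89.43°  ·
  (2,3): δ = 148.27°  ·
  (2,4): δ = 90.89°  ·
  (2,5): δ = 20.99°  ✓
  (2,6): δ = 18.95°  ✓
  (2,7): δ = 51.30°  ·
  (3,4): δ = 122.62°  ·
  (3,5): δ = 52.73°  ·
  (3,6): δ = 12.78°  ✓
  (3,7): δ = 19.56°  ✓
  (4,5): δ = 110.11°  ·
  (4,6): δ = 70.16°  ·
  (4,7): δ = 37.82°  ✓
  (5,6): δ = 140.05°  ·
  (5,7): δ = 107.71°  ·
  (6,7): δ = 147.66°  ·
antipodal pairs: 7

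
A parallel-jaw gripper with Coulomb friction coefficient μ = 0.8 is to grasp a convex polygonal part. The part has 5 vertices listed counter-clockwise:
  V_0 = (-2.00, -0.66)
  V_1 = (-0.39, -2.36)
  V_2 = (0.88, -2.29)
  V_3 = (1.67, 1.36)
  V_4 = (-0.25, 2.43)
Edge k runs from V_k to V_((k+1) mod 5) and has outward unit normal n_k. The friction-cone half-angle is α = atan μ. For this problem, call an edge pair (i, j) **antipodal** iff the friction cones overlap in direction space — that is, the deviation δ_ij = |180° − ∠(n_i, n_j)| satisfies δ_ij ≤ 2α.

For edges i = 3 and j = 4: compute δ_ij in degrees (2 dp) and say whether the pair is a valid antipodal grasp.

α = atan 0.8 = 38.66°;  2α = 77.32°
edge 3: e_3 = (-1.92, +1.07);  n_3 = (+0.4868, +0.8735)
edge 4: e_4 = (-1.75, -3.09);  n_4 = (-0.8701, +0.4928)
∠(n_3, n_4) = 89.61°
δ = |180° − 89.61°| = 90.39°
90.39° > 2α = 77.32°  →  invalid

δ = 90.39°, invalid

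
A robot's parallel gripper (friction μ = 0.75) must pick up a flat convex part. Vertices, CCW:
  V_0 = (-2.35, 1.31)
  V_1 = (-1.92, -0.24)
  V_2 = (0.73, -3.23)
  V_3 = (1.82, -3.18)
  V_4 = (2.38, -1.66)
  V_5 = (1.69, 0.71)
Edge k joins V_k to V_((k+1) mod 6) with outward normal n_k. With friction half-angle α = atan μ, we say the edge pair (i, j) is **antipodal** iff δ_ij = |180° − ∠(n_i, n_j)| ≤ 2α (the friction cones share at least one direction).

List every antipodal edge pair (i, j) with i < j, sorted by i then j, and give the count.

count = 7; pairs: (0,3), (0,4), (0,5), (1,3), (1,4), (1,5), (2,5)

α = atan 0.75 = 36.87°;  2α = 73.74°
n_0 = (-0.9636, -0.2673)
n_1 = (-0.7484, -0.6633)
n_2 = (+0.0458, -0.9989)
n_3 = (+0.9383, -0.3457)
n_4 = (+0.9601, +0.2795)
n_5 = (+0.1469, +0.9892)
  (0,1): δ = 153.95°  ·
  (0,2): δ = 102.88°  ·
  (0,3): δ = 35.73°  ✓
  (0,4): δ = 0.73°  ✓
  (0,5): δ = 66.05°  ✓
  (1,2): δ = 128.92°  ·
  (1,3): δ = 61.78°  ✓
  (1,4): δ = 25.32°  ✓
  (1,5): δ = 40.00°  ✓
  (2,3): δ = 112.85°  ·
  (2,4): δ = 76.39°  ·
  (2,5): δ = 11.07°  ✓
  (3,4): δ = 143.54°  ·
  (3,5): δ = 78.22°  ·
  (4,5): δ = 114.68°  ·
antipodal pairs: 7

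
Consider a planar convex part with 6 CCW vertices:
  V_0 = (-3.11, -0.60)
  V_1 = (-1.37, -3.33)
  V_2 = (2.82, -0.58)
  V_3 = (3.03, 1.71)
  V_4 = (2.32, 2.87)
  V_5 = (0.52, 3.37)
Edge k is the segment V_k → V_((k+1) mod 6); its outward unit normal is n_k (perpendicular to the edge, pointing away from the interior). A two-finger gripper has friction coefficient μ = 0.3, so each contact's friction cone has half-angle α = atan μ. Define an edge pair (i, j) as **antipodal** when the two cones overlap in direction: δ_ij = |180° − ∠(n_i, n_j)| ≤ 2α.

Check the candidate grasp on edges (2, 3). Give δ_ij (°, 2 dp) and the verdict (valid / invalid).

δ = 143.29°, invalid

α = atan 0.3 = 16.70°;  2α = 33.40°
edge 2: e_2 = (+0.21, +2.29);  n_2 = (+0.9958, -0.0913)
edge 3: e_3 = (-0.71, +1.16);  n_3 = (+0.8529, +0.5220)
∠(n_2, n_3) = 36.71°
δ = |180° − 36.71°| = 143.29°
143.29° > 2α = 33.40°  →  invalid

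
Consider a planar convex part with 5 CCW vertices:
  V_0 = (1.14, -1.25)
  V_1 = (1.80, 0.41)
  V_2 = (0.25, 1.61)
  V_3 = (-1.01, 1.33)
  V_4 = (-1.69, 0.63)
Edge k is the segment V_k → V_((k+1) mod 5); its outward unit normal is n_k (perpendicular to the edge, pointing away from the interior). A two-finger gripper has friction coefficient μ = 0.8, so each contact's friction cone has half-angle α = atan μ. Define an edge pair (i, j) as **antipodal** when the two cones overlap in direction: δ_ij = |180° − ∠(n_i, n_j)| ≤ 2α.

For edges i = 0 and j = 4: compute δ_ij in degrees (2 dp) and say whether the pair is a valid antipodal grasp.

α = atan 0.8 = 38.66°;  2α = 77.32°
edge 0: e_0 = (+0.66, +1.66);  n_0 = (+0.9292, -0.3695)
edge 4: e_4 = (+2.83, -1.88);  n_4 = (-0.5533, -0.8330)
∠(n_0, n_4) = 101.91°
δ = |180° − 101.91°| = 78.09°
78.09° > 2α = 77.32°  →  invalid

δ = 78.09°, invalid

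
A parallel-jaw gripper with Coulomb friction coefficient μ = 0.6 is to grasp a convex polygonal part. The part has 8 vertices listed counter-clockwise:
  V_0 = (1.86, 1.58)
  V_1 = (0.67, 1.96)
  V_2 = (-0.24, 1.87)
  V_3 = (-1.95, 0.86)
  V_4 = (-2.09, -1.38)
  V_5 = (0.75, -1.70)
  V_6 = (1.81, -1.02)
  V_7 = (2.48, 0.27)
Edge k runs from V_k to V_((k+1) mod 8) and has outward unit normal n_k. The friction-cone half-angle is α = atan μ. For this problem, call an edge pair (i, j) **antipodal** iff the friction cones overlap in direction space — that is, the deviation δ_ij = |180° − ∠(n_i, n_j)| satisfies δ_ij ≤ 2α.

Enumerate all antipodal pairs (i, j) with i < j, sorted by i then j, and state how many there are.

count = 12; pairs: (0,4), (0,5), (1,4), (1,5), (1,6), (2,4), (2,5), (2,6), (3,5), (3,6), (3,7), (4,7)

α = atan 0.6 = 30.96°;  2α = 61.93°
n_0 = (+0.3042, +0.9526)
n_1 = (-0.0984, +0.9951)
n_2 = (-0.5086, +0.8610)
n_3 = (-0.9981, +0.0624)
n_4 = (-0.1120, -0.9937)
n_5 = (+0.5400, -0.8417)
n_6 = (+0.8874, -0.4609)
n_7 = (+0.9039, +0.4278)
  (0,1): δ = 156.64°  ·
  (0,2): δ = 131.72°  ·
  (0,3): δ = 75.87°  ·
  (0,4): δ = 11.28°  ✓
  (0,5): δ = 50.39°  ✓
  (0,6): δ = 80.26°  ·
  (0,7): δ = 133.04°  ·
  (1,2): δ = 155.08°  ·
  (1,3): δ = 99.22°  ·
  (1,4): δ = 12.08°  ✓
  (1,5): δ = 27.03°  ✓
  (1,6): δ = 56.91°  ✓
  (1,7): δ = 109.68°  ·
  (2,3): δ = 124.14°  ·
  (2,4): δ = 37.00°  ✓
  (2,5): δ = 2.11°  ✓
  (2,6): δ = 31.99°  ✓
  (2,7): δ = 84.76°  ·
  (3,4): δ = 92.85°  ·
  (3,5): δ = 53.74°  ✓
  (3,6): δ = 23.87°  ✓
  (3,7): δ = 28.90°  ✓
  (4,5): δ = 140.89°  ·
  (4,6): δ = 111.02°  ·
  (4,7): δ = 58.24°  ✓
  (5,6): δ = 150.13°  ·
  (5,7): δ = 97.35°  ·
  (6,7): δ = 127.23°  ·
antipodal pairs: 12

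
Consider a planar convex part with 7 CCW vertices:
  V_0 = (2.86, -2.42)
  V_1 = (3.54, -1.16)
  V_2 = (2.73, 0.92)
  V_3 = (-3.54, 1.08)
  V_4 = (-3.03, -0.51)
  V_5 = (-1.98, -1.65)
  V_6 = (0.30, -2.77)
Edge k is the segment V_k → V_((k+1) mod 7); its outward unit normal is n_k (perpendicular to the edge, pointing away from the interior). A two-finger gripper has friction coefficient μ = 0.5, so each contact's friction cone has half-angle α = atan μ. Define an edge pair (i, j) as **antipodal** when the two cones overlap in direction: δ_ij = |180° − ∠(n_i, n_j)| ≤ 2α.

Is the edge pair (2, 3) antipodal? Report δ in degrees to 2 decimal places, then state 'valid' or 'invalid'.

α = atan 0.5 = 26.57°;  2α = 53.13°
edge 2: e_2 = (-6.27, +0.16);  n_2 = (+0.0255, +0.9997)
edge 3: e_3 = (+0.51, -1.59);  n_3 = (-0.9522, -0.3054)
∠(n_2, n_3) = 109.25°
δ = |180° − 109.25°| = 70.75°
70.75° > 2α = 53.13°  →  invalid

δ = 70.75°, invalid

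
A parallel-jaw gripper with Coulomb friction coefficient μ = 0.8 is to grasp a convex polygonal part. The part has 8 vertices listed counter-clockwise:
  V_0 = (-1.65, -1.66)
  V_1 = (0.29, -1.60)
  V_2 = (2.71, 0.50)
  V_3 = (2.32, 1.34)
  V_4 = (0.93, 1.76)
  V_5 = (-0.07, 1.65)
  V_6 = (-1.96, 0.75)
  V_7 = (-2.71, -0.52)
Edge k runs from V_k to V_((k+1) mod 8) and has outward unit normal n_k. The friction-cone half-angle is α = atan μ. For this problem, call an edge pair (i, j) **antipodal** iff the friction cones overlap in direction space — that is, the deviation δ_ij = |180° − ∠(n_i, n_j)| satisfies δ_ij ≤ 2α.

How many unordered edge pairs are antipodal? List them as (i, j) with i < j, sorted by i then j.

α = atan 0.8 = 38.66°;  2α = 77.32°
n_0 = (+0.0309, -0.9995)
n_1 = (+0.6554, -0.7553)
n_2 = (+0.9070, +0.4211)
n_3 = (+0.2892, +0.9573)
n_4 = (-0.1093, +0.9940)
n_5 = (-0.4299, +0.9029)
n_6 = (-0.8611, +0.5085)
n_7 = (-0.7323, -0.6809)
  (0,1): δ = 140.82°  ·
  (0,2): δ = 66.87°  ✓
  (0,3): δ = 18.58°  ✓
  (0,4): δ = 4.51°  ✓
  (0,5): δ = 23.69°  ✓
  (0,6): δ = 57.66°  ✓
  (0,7): δ = 131.15°  ·
  (1,2): δ = 106.05°  ·
  (1,3): δ = 57.76°  ✓
  (1,4): δ = 34.67°  ✓
  (1,5): δ = 15.49°  ✓
  (1,6): δ = 18.49°  ✓
  (1,7): δ = 91.97°  ·
  (2,3): δ = 131.72°  ·
  (2,4): δ = 108.63°  ·
  (2,5): δ = 89.44°  ·
  (2,6): δ = 55.47°  ✓
  (2,7): δ = 18.01°  ✓
  (3,4): δ = 156.91°  ·
  (3,5): δ = 137.72°  ·
  (3,6): δ = 103.75°  ·
  (3,7): δ = 30.27°  ✓
  (4,5): δ = 160.81°  ·
  (4,6): δ = 126.84°  ·
  (4,7): δ = 53.36°  ✓
  (5,6): δ = 146.03°  ·
  (5,7): δ = 72.55°  ✓
  (6,7): δ = 106.52°  ·
antipodal pairs: 14

count = 14; pairs: (0,2), (0,3), (0,4), (0,5), (0,6), (1,3), (1,4), (1,5), (1,6), (2,6), (2,7), (3,7), (4,7), (5,7)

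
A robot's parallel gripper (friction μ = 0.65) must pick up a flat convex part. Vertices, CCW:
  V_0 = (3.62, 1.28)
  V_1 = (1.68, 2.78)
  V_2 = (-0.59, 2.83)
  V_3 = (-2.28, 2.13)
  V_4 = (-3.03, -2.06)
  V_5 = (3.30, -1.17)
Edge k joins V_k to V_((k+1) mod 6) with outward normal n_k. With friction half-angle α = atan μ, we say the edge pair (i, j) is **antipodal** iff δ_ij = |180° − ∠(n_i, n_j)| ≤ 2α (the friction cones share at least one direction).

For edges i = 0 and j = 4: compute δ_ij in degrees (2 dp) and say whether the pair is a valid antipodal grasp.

α = atan 0.65 = 33.02°;  2α = 66.05°
edge 0: e_0 = (-1.94, +1.50);  n_0 = (+0.6117, +0.7911)
edge 4: e_4 = (+6.33, +0.89);  n_4 = (+0.1392, -0.9903)
∠(n_0, n_4) = 134.29°
δ = |180° − 134.29°| = 45.71°
45.71° ≤ 2α = 66.05°  →  valid

δ = 45.71°, valid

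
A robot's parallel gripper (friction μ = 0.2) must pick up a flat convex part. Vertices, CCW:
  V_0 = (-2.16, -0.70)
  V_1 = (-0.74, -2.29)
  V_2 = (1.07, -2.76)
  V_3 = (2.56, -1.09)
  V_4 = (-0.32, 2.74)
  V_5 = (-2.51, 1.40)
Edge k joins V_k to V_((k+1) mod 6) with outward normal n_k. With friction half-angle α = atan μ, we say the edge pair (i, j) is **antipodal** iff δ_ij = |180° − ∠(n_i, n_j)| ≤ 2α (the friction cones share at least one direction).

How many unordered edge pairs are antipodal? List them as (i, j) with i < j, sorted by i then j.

count = 2; pairs: (0,3), (2,4)

α = atan 0.2 = 11.31°;  2α = 22.62°
n_0 = (-0.7459, -0.6661)
n_1 = (-0.2513, -0.9679)
n_2 = (+0.7462, -0.6657)
n_3 = (+0.7992, +0.6010)
n_4 = (-0.5219, +0.8530)
n_5 = (-0.9864, -0.1644)
  (0,1): δ = 146.32°  ·
  (0,2): δ = 83.51°  ·
  (0,3): δ = 4.83°  ✓
  (0,4): δ = 79.69°  ·
  (0,5): δ = 147.69°  ·
  (1,2): δ = 117.18°  ·
  (1,3): δ = 38.50°  ·
  (1,4): δ = 46.02°  ·
  (1,5): δ = 114.02°  ·
  (2,3): δ = 101.32°  ·
  (2,4): δ = 16.80°  ✓
  (2,5): δ = 51.20°  ·
  (3,4): δ = 95.48°  ·
  (3,5): δ = 27.48°  ·
  (4,5): δ = 112.00°  ·
antipodal pairs: 2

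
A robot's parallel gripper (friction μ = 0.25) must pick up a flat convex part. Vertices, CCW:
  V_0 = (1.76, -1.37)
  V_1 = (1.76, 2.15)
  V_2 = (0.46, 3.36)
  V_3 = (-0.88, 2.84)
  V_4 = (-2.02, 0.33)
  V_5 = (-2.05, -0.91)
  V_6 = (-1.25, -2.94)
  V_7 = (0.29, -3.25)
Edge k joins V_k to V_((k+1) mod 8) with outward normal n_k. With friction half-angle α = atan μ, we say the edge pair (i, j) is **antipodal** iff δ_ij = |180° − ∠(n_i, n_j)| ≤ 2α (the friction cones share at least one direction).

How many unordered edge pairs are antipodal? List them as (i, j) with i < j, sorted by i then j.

α = atan 0.25 = 14.04°;  2α = 28.07°
n_0 = (+1.0000, -0.0000)
n_1 = (+0.6813, +0.7320)
n_2 = (-0.3618, +0.9323)
n_3 = (-0.9105, +0.4135)
n_4 = (-0.9997, +0.0242)
n_5 = (-0.9304, -0.3666)
n_6 = (-0.1973, -0.9803)
n_7 = (+0.7878, -0.6160)
  (0,1): δ = 132.95°  ·
  (0,2): δ = 68.79°  ·
  (0,3): δ = 24.43°  ✓
  (0,4): δ = 1.39°  ✓
  (0,5): δ = 21.51°  ✓
  (0,6): δ = 78.62°  ·
  (0,7): δ = 141.98°  ·
  (1,2): δ = 115.84°  ·
  (1,3): δ = 71.48°  ·
  (1,4): δ = 48.44°  ·
  (1,5): δ = 25.54°  ✓
  (1,6): δ = 31.56°  ·
  (1,7): δ = 94.92°  ·
  (2,3): δ = 135.64°  ·
  (2,4): δ = 112.60°  ·
  (2,5): δ = 89.70°  ·
  (2,6): δ = 32.59°  ·
  (2,7): δ = 30.77°  ·
  (3,4): δ = 156.96°  ·
  (3,5): δ = 134.06°  ·
  (3,6): δ = 76.95°  ·
  (3,7): δ = 13.60°  ✓
  (4,5): δ = 157.11°  ·
  (4,6): δ = 100.00°  ·
  (4,7): δ = 36.64°  ·
  (5,6): δ = 122.89°  ·
  (5,7): δ = 59.53°  ·
  (6,7): δ = 116.64°  ·
antipodal pairs: 5

count = 5; pairs: (0,3), (0,4), (0,5), (1,5), (3,7)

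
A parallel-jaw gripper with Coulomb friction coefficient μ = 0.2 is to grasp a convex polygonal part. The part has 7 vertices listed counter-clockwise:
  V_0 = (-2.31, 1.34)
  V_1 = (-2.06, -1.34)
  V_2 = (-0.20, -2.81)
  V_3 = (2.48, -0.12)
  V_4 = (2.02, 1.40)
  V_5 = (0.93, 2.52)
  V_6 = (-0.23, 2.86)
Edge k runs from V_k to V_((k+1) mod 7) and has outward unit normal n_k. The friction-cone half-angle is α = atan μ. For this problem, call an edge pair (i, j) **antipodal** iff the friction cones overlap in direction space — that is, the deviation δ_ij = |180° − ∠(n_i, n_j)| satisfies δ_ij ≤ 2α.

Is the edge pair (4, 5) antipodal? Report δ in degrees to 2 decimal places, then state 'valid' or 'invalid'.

α = atan 0.2 = 11.31°;  2α = 22.62°
edge 4: e_4 = (-1.09, +1.12);  n_4 = (+0.7166, +0.6974)
edge 5: e_5 = (-1.16, +0.34);  n_5 = (+0.2813, +0.9596)
∠(n_4, n_5) = 29.44°
δ = |180° − 29.44°| = 150.56°
150.56° > 2α = 22.62°  →  invalid

δ = 150.56°, invalid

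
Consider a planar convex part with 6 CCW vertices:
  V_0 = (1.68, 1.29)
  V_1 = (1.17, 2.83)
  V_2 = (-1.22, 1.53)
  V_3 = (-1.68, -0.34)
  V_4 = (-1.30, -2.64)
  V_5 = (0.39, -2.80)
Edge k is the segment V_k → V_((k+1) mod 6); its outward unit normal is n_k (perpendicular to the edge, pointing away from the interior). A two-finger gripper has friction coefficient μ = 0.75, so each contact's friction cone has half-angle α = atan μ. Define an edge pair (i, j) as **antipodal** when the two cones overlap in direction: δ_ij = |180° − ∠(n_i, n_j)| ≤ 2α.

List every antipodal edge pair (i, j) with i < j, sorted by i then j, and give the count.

count = 7; pairs: (0,2), (0,3), (0,4), (1,4), (1,5), (2,5), (3,5)

α = atan 0.75 = 36.87°;  2α = 73.74°
n_0 = (+0.9493, +0.3144)
n_1 = (-0.4778, +0.8785)
n_2 = (-0.9711, +0.2389)
n_3 = (-0.9866, -0.1630)
n_4 = (-0.0943, -0.9955)
n_5 = (+0.9537, -0.3008)
  (0,1): δ = 79.78°  ·
  (0,2): δ = 32.14°  ✓
  (0,3): δ = 8.94°  ✓
  (0,4): δ = 66.27°  ✓
  (0,5): δ = 144.17°  ·
  (1,2): δ = 132.36°  ·
  (1,3): δ = 109.16°  ·
  (1,4): δ = 33.95°  ✓
  (1,5): δ = 43.95°  ✓
  (2,3): δ = 156.80°  ·
  (2,4): δ = 81.59°  ·
  (2,5): δ = 3.69°  ✓
  (3,4): δ = 104.79°  ·
  (3,5): δ = 26.89°  ✓
  (4,5): δ = 102.10°  ·
antipodal pairs: 7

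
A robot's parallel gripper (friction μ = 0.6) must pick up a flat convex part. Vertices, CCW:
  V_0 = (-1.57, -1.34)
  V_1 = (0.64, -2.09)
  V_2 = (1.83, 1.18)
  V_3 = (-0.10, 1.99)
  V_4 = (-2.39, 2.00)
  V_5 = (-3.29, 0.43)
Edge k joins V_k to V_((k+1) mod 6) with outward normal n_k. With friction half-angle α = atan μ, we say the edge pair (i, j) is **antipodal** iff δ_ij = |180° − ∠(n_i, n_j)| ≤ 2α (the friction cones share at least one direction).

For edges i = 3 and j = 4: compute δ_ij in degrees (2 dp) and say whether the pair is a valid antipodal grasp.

δ = 119.57°, invalid

α = atan 0.6 = 30.96°;  2α = 61.93°
edge 3: e_3 = (-2.29, +0.01);  n_3 = (+0.0044, +1.0000)
edge 4: e_4 = (-0.90, -1.57);  n_4 = (-0.8676, +0.4973)
∠(n_3, n_4) = 60.43°
δ = |180° − 60.43°| = 119.57°
119.57° > 2α = 61.93°  →  invalid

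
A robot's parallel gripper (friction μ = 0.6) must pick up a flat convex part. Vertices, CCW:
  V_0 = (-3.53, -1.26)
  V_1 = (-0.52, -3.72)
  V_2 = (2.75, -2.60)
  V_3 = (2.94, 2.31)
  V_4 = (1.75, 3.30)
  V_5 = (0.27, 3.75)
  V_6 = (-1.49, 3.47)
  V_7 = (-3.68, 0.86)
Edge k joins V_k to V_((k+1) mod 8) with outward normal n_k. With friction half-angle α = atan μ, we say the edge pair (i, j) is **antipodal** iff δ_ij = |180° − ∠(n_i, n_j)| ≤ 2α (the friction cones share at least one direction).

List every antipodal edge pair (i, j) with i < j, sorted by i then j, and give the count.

count = 11; pairs: (0,2), (0,3), (0,4), (0,5), (1,3), (1,4), (1,5), (1,6), (2,6), (2,7), (3,7)

α = atan 0.6 = 30.96°;  2α = 61.93°
n_0 = (-0.6328, -0.7743)
n_1 = (+0.3240, -0.9460)
n_2 = (+0.9993, -0.0387)
n_3 = (+0.6395, +0.7688)
n_4 = (+0.2909, +0.9568)
n_5 = (-0.1571, +0.9876)
n_6 = (-0.7661, +0.6428)
n_7 = (-0.9975, -0.0706)
  (0,1): δ = 121.83°  ·
  (0,2): δ = 52.96°  ✓
  (0,3): δ = 0.50°  ✓
  (0,4): δ = 22.35°  ✓
  (0,5): δ = 48.30°  ✓
  (0,6): δ = 89.26°  ·
  (0,7): δ = 133.31°  ·
  (1,2): δ = 111.12°  ·
  (1,3): δ = 58.66°  ✓
  (1,4): δ = 35.82°  ✓
  (1,5): δ = 9.87°  ✓
  (1,6): δ = 31.09°  ✓
  (1,7): δ = 75.14°  ·
  (2,3): δ = 127.54°  ·
  (2,4): δ = 104.70°  ·
  (2,5): δ = 78.74°  ·
  (2,6): δ = 37.78°  ✓
  (2,7): δ = 6.26°  ✓
  (3,4): δ = 157.15°  ·
  (3,5): δ = 131.20°  ·
  (3,6): δ = 90.24°  ·
  (3,7): δ = 46.19°  ✓
  (4,5): δ = 154.05°  ·
  (4,6): δ = 113.09°  ·
  (4,7): δ = 69.04°  ·
  (5,6): δ = 139.04°  ·
  (5,7): δ = 94.99°  ·
  (6,7): δ = 135.95°  ·
antipodal pairs: 11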